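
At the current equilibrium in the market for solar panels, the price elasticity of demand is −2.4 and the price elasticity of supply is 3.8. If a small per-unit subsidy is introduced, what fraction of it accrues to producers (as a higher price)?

Producer share = 12/31

For a small subsidy around the equilibrium, the benefit split depends on the relative slopes, which at a point are proportional to the elasticities.
Buyer share = εs/(εs + |εd|) = 3.8/(3.8 + 2.4) = 19/31; seller share = |εd|/(εs + |εd|) = 12/31.
So producers capture 12/31 of the subsidy.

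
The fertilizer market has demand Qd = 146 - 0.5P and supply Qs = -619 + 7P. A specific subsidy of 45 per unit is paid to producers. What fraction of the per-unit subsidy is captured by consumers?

Pre-subsidy: 146 - 0.5P = -619 + 7P gives P* = 102, Q* = 95.
With the subsidy, sellers receive Ps = Pb + 45 for each unit, where Pb is the price buyers pay.
Supply in terms of Pb becomes Qs = -619 + 7(Pb + 45) = -304 + 7Pb. Setting this equal to demand: 146 - 0.5Pb = -304 + 7Pb, so Pb = 60.
Sellers receive Ps = 60 + 45 = 105; Q' = 146 − 0.5·60 = 116.
Buyers' price falls by P* − Pb = 102 − 60 = 42; sellers' price rises by Ps − P* = 105 − 102 = 3.
So consumers capture 42/45 = 14/15 of each unit of subsidy.

Consumer share = 14/15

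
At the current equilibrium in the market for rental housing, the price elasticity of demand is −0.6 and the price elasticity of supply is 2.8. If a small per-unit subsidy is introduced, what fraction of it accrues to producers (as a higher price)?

Producer share = 3/17

For a small subsidy around the equilibrium, the benefit split depends on the relative slopes, which at a point are proportional to the elasticities.
Buyer share = εs/(εs + |εd|) = 2.8/(2.8 + 0.6) = 14/17; seller share = |εd|/(εs + |εd|) = 3/17.
So producers capture 3/17 of the subsidy.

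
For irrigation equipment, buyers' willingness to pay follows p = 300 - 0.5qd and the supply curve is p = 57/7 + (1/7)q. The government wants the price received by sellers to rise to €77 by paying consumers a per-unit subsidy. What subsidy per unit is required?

At a seller price of 77, quantity supplied is -57 + 7·77 = 482.
Buyers absorb 482 only when they pay pb = 300 − 0.5·482 = 59.
s = ps − pb = 77 − 59 = 18.

Required subsidy s = €18 per unit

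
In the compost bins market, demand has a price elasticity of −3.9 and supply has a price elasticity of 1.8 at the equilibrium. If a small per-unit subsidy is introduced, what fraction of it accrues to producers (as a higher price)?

For a small subsidy around the equilibrium, the benefit split depends on the relative slopes, which at a point are proportional to the elasticities.
Buyer share = εs/(εs + |εd|) = 1.8/(1.8 + 3.9) = 6/19; seller share = |εd|/(εs + |εd|) = 13/19.
So producers capture 13/19 of the subsidy.

Producer share = 13/19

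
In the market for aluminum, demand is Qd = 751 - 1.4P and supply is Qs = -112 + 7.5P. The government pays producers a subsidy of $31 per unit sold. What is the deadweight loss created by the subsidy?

Pre-subsidy: 751 - 1.4P = -112 + 7.5P gives P* = 8630/89, Q* = 54757/89.
With the subsidy, sellers receive Ps = Pb + 31 for each unit, where Pb is the price buyers pay.
Supply in terms of Pb becomes Qs = -112 + 7.5(Pb + 31) = 120.5 + 7.5Pb. Setting this equal to demand: 751 - 1.4Pb = 120.5 + 7.5Pb, so Pb = 6305/89.
Sellers receive Ps = 6305/89 + 31 = 9064/89; Q' = 751 − 1.4·(6305/89) = 58012/89.
The subsidy expands output by 58012/89 − 54757/89 = 3255/89 past the efficient level; on those units the gap between marginal cost and willingness to pay runs from 0 up to 31.
DWL = ½ × 31 × 3255/89 = 100905/178.

Deadweight loss = 100905/178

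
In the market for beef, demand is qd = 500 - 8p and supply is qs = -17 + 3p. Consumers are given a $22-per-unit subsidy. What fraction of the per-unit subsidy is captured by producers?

Producer share = 8/11

Pre-subsidy: 500 - 8p = -17 + 3p gives p* = 47, q* = 124.
With the rebate, buyers effectively pay pb = ps − 22, where ps is the price sellers receive.
Demand in terms of ps becomes qd = 500 − 8(ps − 22) = 676 - 8ps. Setting this equal to supply: 676 - 8ps = -17 + 3ps, so ps = 63.
Buyers pay pb = 63 − 22 = 41; q' = -17 + 3·63 = 172.
Buyers' price falls by p* − pb = 47 − 41 = 6; sellers' price rises by ps − p* = 63 − 47 = 16.
So producers capture 16/22 = 8/11 of each unit of subsidy.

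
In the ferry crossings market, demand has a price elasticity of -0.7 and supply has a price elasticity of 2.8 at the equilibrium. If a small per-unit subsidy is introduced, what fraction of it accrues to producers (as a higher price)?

For a small subsidy around the equilibrium, the benefit split depends on the relative slopes, which at a point are proportional to the elasticities.
Buyer share = εs/(εs + |εd|) = 2.8/(2.8 + 0.7) = 0.8; seller share = |εd|/(εs + |εd|) = 0.2.
So producers capture 0.2 of the subsidy.

Producer share = 0.2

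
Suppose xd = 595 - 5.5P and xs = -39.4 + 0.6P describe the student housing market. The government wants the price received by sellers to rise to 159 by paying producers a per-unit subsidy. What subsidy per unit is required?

At a seller price of 159, quantity supplied is -39.4 + 0.6·159 = 56.
Buyers absorb 56 only when they pay Pb with 595 − 5.5·Pb = 56, i.e. Pb = 98.
s = Ps − Pb = 159 − 98 = 61.

Required subsidy s = 61 per unit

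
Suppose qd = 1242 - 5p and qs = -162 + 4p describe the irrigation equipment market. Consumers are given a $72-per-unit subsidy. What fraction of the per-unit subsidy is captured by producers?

Pre-subsidy: 1242 - 5p = -162 + 4p gives p* = 156, q* = 462.
With the rebate, buyers effectively pay pb = ps − 72, where ps is the price sellers receive.
Demand in terms of ps becomes qd = 1242 − 5(ps − 72) = 1602 - 5ps. Setting this equal to supply: 1602 - 5ps = -162 + 4ps, so ps = 196.
Buyers pay pb = 196 − 72 = 124; q' = -162 + 4·196 = 622.
Buyers' price falls by p* − pb = 156 − 124 = 32; sellers' price rises by ps − p* = 196 − 156 = 40.
So producers capture 40/72 = 5/9 of each unit of subsidy.

Producer share = 5/9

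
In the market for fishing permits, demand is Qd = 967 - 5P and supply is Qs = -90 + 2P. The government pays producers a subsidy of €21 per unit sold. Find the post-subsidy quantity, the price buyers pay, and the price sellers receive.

Pre-subsidy: 967 - 5P = -90 + 2P gives P* = 151, Q* = 212.
With the subsidy, sellers receive Ps = Pb + 21 for each unit, where Pb is the price buyers pay.
Supply in terms of Pb becomes Qs = -90 + 2(Pb + 21) = -48 + 2Pb. Setting this equal to demand: 967 - 5Pb = -48 + 2Pb, so Pb = 145.
Sellers receive Ps = 145 + 21 = 166; Q' = 967 − 5·145 = 242.

Q' = 242; buyers pay €145; sellers receive €166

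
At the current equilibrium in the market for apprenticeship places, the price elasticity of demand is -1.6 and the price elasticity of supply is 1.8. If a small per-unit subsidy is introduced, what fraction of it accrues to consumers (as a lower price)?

Consumer share = 9/17

For a small subsidy around the equilibrium, the benefit split depends on the relative slopes, which at a point are proportional to the elasticities.
Buyer share = εs/(εs + |εd|) = 1.8/(1.8 + 1.6) = 9/17; seller share = |εd|/(εs + |εd|) = 8/17.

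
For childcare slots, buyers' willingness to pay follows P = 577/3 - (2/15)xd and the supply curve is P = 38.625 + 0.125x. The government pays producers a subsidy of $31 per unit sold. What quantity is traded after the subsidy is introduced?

x' = 715

Pre-subsidy: 577/3 - (2/15)x = 38.625 + 0.125x gives x* = 595 and P* = 113.
With the subsidy, sellers receive Ps = Pb + 31 for each unit, where Pb is the price buyers pay.
On the curves, Pb = 577/3 - (2/15)x and Ps = 38.625 + 0.125x; the wedge Ps − Pb = 31 gives 38.625 + 0.125x − (577/3 - (2/15)x) = 31, so x' = 715.
Then Pb = 577/3 − (2/15)·715 = 97 and Ps = 38.625 + 0.125·715 = 128.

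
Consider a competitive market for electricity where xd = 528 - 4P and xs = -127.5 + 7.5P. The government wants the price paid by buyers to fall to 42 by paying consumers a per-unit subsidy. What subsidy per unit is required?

At a buyer price of 42, quantity demanded is 528 − 4·42 = 360.
Sellers supply 360 only when they receive Ps with -127.5 + 7.5·Ps = 360, i.e. Ps = 65.
s = Ps − Pb = 65 − 42 = 23.

Required subsidy s = 23 per unit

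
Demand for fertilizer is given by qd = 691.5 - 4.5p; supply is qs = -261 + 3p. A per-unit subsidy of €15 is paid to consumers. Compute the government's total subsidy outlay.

Pre-subsidy: 691.5 - 4.5p = -261 + 3p gives p* = 127, q* = 120.
With the rebate, buyers effectively pay pb = ps − 15, where ps is the price sellers receive.
Demand in terms of ps becomes qd = 691.5 − 4.5(ps − 15) = 759 - 4.5ps. Setting this equal to supply: 759 - 4.5ps = -261 + 3ps, so ps = 136.
Buyers pay pb = 136 − 15 = 121; q' = -261 + 3·136 = 147.
Government outlay = subsidy × quantity = 15 × 147 = 2205.

Government cost = €2205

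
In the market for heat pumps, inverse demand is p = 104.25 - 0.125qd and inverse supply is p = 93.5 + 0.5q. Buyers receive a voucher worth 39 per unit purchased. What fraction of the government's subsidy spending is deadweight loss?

Pre-subsidy: 104.25 - 0.125q = 93.5 + 0.5q gives q* = 17.2 and p* = 102.1.
With the rebate, buyers effectively pay pb = ps − 39, where ps is the price sellers receive.
On the curves, pb = 104.25 - 0.125q and ps = 93.5 + 0.5q; the wedge ps − pb = 39 gives 93.5 + 0.5q − (104.25 - 0.125q) = 39, so q' = 79.6.
Then pb = 104.25 − 0.125·79.6 = 94.3 and ps = 93.5 + 0.5·79.6 = 133.3.
ΔCS = ½(17.2 + 79.6)(102.1 − 94.3) = 377.52; ΔPS = ½(17.2 + 79.6)(133.3 − 102.1) = 1510.08.
Government spending = 39 × 79.6 = 3104.4.
DWL = ½ × 39 × (79.6 − 17.2) = 1216.8; fraction = 1216.8 / 3104.4 = 78/199.

DWL / government spending = 78/199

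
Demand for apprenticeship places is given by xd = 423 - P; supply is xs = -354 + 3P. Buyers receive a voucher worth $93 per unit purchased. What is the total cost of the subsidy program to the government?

Pre-subsidy: 423 - P = -354 + 3P gives P* = 194.25, x* = 228.75.
With the rebate, buyers effectively pay Pb = Ps − 93, where Ps is the price sellers receive.
Demand in terms of Ps becomes xd = 423 − 1(Ps − 93) = 516 - Ps. Setting this equal to supply: 516 - Ps = -354 + 3Ps, so Ps = 217.5.
Buyers pay Pb = 217.5 − 93 = 124.5; x' = -354 + 3·217.5 = 298.5.
Government outlay = subsidy × quantity = 93 × 298.5 = 27760.5.

Government cost = $27760.5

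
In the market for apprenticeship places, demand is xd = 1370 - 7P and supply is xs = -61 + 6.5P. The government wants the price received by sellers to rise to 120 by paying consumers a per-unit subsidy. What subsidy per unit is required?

At a seller price of 120, quantity supplied is -61 + 6.5·120 = 719.
Buyers absorb 719 only when they pay Pb with 1370 − 7·Pb = 719, i.e. Pb = 93.
s = Ps − Pb = 120 − 93 = 27.

Required subsidy s = 27 per unit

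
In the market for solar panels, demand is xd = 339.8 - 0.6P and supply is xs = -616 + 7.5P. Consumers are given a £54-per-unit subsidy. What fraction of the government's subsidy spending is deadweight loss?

Pre-subsidy: 339.8 - 0.6P = -616 + 7.5P gives P* = 118, x* = 269.
With the rebate, buyers effectively pay Pb = Ps − 54, where Ps is the price sellers receive.
Demand in terms of Ps becomes xd = 339.8 − 0.6(Ps − 54) = 372.2 - 0.6Ps. Setting this equal to supply: 372.2 - 0.6Ps = -616 + 7.5Ps, so Ps = 122.
Buyers pay Pb = 122 − 54 = 68; x' = -616 + 7.5·122 = 299.
ΔCS = ½(269 + 299)(118 − 68) = 14200; ΔPS = ½(269 + 299)(122 − 118) = 1136.
Government spending = 54 × 299 = 16146.
DWL = ½ × 54 × (299 − 269) = 810; fraction = 810 / 16146 = 15/299.

DWL / government spending = 15/299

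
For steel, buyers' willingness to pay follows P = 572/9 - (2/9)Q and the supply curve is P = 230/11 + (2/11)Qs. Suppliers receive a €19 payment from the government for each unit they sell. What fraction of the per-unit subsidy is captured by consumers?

Pre-subsidy: 572/9 - (2/9)Q = 230/11 + (2/11)Q gives Q* = 105.55 and P* = 40.1.
With the subsidy, sellers receive Ps = Pb + 19 for each unit, where Pb is the price buyers pay.
On the curves, Pb = 572/9 - (2/9)Q and Ps = 230/11 + (2/11)Q; the wedge Ps − Pb = 19 gives 230/11 + (2/11)Q − (572/9 - (2/9)Q) = 19, so Q' = 152.575.
Then Pb = 572/9 − (2/9)·152.575 = 29.65 and Ps = 230/11 + (2/11)·152.575 = 48.65.
Buyers' price falls by P* − Pb = 40.1 − 29.65 = 10.45; sellers' price rises by Ps − P* = 48.65 − 40.1 = 8.55.
So consumers capture 10.45/19 = 0.55 of each unit of subsidy.

Consumer share = 0.55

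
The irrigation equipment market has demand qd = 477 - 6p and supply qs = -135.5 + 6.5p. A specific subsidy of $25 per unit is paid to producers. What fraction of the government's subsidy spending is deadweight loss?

Pre-subsidy: 477 - 6p = -135.5 + 6.5p gives p* = 49, q* = 183.
With the subsidy, sellers receive ps = pb + 25 for each unit, where pb is the price buyers pay.
Supply in terms of pb becomes qs = -135.5 + 6.5(pb + 25) = 27 + 6.5pb. Setting this equal to demand: 477 - 6pb = 27 + 6.5pb, so pb = 36.
Sellers receive ps = 36 + 25 = 61; q' = 477 − 6·36 = 261.
ΔCS = ½(183 + 261)(49 − 36) = 2886; ΔPS = ½(183 + 261)(61 − 49) = 2664.
Government spending = 25 × 261 = 6525.
DWL = ½ × 25 × (261 − 183) = 975; fraction = 975 / 6525 = 13/87.

DWL / government spending = 13/87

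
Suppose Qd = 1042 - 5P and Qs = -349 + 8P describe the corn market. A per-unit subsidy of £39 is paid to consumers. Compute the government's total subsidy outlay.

Government cost = £24453

Pre-subsidy: 1042 - 5P = -349 + 8P gives P* = 107, Q* = 507.
With the rebate, buyers effectively pay Pb = Ps − 39, where Ps is the price sellers receive.
Demand in terms of Ps becomes Qd = 1042 − 5(Ps − 39) = 1237 - 5Ps. Setting this equal to supply: 1237 - 5Ps = -349 + 8Ps, so Ps = 122.
Buyers pay Pb = 122 − 39 = 83; Q' = -349 + 8·122 = 627.
Government outlay = subsidy × quantity = 39 × 627 = 24453.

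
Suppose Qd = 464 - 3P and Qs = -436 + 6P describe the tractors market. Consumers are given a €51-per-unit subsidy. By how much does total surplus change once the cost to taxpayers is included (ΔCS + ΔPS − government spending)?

Pre-subsidy: 464 - 3P = -436 + 6P gives P* = 100, Q* = 164.
With the rebate, buyers effectively pay Pb = Ps − 51, where Ps is the price sellers receive.
Demand in terms of Ps becomes Qd = 464 − 3(Ps − 51) = 617 - 3Ps. Setting this equal to supply: 617 - 3Ps = -436 + 6Ps, so Ps = 117.
Buyers pay Pb = 117 − 51 = 66; Q' = -436 + 6·117 = 266.
ΔCS = ½(164 + 266)(100 − 66) = 7310; ΔPS = ½(164 + 266)(117 − 100) = 3655.
Government spending = 51 × 266 = 13566.
Net change = 7310 + 3655 − 13566 = -2601. The loss equals the DWL triangle ½·51·102.

Net change in total surplus = -€2601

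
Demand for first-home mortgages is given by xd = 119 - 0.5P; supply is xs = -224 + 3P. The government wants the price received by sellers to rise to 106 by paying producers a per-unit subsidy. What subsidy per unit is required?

Required subsidy s = 56 per unit

At a seller price of 106, quantity supplied is -224 + 3·106 = 94.
Buyers absorb 94 only when they pay Pb with 119 − 0.5·Pb = 94, i.e. Pb = 50.
s = Ps − Pb = 106 − 50 = 56.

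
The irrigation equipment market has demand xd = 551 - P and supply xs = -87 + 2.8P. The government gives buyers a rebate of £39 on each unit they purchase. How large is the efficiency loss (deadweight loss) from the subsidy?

Deadweight loss = 10647/19

Pre-subsidy: 551 - P = -87 + 2.8P gives P* = 3190/19, x* = 7279/19.
With the rebate, buyers effectively pay Pb = Ps − 39, where Ps is the price sellers receive.
Demand in terms of Ps becomes xd = 551 − 1(Ps − 39) = 590 - Ps. Setting this equal to supply: 590 - Ps = -87 + 2.8Ps, so Ps = 3385/19.
Buyers pay Pb = 3385/19 − 39 = 2644/19; x' = -87 + 2.8·(3385/19) = 7825/19.
The subsidy expands output by 7825/19 − 7279/19 = 546/19 past the efficient level; on those units the gap between marginal cost and willingness to pay runs from 0 up to 39.
DWL = ½ × 39 × 546/19 = 10647/19.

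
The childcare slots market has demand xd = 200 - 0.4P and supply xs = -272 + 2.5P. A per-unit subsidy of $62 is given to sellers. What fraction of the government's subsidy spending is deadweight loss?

DWL / government spending = 155/2266

Pre-subsidy: 200 - 0.4P = -272 + 2.5P gives P* = 4720/29, x* = 3912/29.
With the subsidy, sellers receive Ps = Pb + 62 for each unit, where Pb is the price buyers pay.
Supply in terms of Pb becomes xs = -272 + 2.5(Pb + 62) = -117 + 2.5Pb. Setting this equal to demand: 200 - 0.4Pb = -117 + 2.5Pb, so Pb = 3170/29.
Sellers receive Ps = 3170/29 + 62 = 4968/29; x' = 200 − 0.4·(3170/29) = 4532/29.
ΔCS = ½(3912/29 + 4532/29)(4720/29 − 3170/29) = 6544100/841; ΔPS = ½(3912/29 + 4532/29)(4968/29 − 4720/29) = 1047056/841.
Government spending = 62 × 4532/29 = 280984/29.
DWL = ½ × 62 × (4532/29 − 3912/29) = 19220/29; fraction = (19220/29) / (280984/29) = 155/2266.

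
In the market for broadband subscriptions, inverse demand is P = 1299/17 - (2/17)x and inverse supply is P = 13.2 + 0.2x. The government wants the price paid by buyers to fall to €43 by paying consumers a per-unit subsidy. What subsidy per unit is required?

At a buyer price of 43, quantity demanded is 649.5 − 8.5·43 = 284.
Sellers supply 284 only when they receive Ps = 13.2 + 0.2·284 = 70.
s = Ps − Pb = 70 − 43 = 27.

Required subsidy s = €27 per unit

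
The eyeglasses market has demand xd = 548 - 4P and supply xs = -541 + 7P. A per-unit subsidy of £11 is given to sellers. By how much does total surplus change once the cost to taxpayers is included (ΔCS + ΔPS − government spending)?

Pre-subsidy: 548 - 4P = -541 + 7P gives P* = 99, x* = 152.
With the subsidy, sellers receive Ps = Pb + 11 for each unit, where Pb is the price buyers pay.
Supply in terms of Pb becomes xs = -541 + 7(Pb + 11) = -464 + 7Pb. Setting this equal to demand: 548 - 4Pb = -464 + 7Pb, so Pb = 92.
Sellers receive Ps = 92 + 11 = 103; x' = 548 − 4·92 = 180.
ΔCS = ½(152 + 180)(99 − 92) = 1162; ΔPS = ½(152 + 180)(103 − 99) = 664.
Government spending = 11 × 180 = 1980.
Net change = 1162 + 664 − 1980 = -154. The loss equals the DWL triangle ½·11·28.

Net change in total surplus = -£154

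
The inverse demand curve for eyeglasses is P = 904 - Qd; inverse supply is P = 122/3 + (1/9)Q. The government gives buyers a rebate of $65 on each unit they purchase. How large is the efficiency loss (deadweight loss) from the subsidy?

Deadweight loss = $1901.25

Pre-subsidy: 904 - Q = 122/3 + (1/9)Q gives Q* = 777 and P* = 127.
With the rebate, buyers effectively pay Pb = Ps − 65, where Ps is the price sellers receive.
On the curves, Pb = 904 - Q and Ps = 122/3 + (1/9)Q; the wedge Ps − Pb = 65 gives 122/3 + (1/9)Q − (904 - Q) = 65, so Q' = 835.5.
Then Pb = 904 − 1·835.5 = 68.5 and Ps = 122/3 + (1/9)·835.5 = 133.5.
The subsidy expands output by 835.5 − 777 = 58.5 past the efficient level; on those units the gap between marginal cost and willingness to pay runs from 0 up to 65.
DWL = ½ × 65 × 58.5 = 1901.25.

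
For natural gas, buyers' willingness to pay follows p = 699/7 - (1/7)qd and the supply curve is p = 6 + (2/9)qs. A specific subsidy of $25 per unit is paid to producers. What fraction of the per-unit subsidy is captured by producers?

Pre-subsidy: 699/7 - (1/7)q = 6 + (2/9)q gives q* = 5913/23 and p* = 1452/23.
With the subsidy, sellers receive ps = pb + 25 for each unit, where pb is the price buyers pay.
On the curves, pb = 699/7 - (1/7)q and ps = 6 + (2/9)q; the wedge ps − pb = 25 gives 6 + (2/9)q − (699/7 - (1/7)q) = 25, so q' = 7488/23.
Then pb = 699/7 − (1/7)·(7488/23) = 1227/23 and ps = 6 + (2/9)·(7488/23) = 1802/23.
Buyers' price falls by p* − pb = 1452/23 − 1227/23 = 225/23; sellers' price rises by ps − p* = 1802/23 − 1452/23 = 350/23.
So producers capture (350/23)/25 = 14/23 of each unit of subsidy.

Producer share = 14/23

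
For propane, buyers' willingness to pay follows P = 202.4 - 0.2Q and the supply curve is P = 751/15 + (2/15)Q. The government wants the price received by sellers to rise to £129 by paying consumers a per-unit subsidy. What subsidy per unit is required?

At a seller price of 129, quantity supplied is -375.5 + 7.5·129 = 592.
Buyers absorb 592 only when they pay Pb = 202.4 − 0.2·592 = 84.
s = Ps − Pb = 129 − 84 = 45.

Required subsidy s = £45 per unit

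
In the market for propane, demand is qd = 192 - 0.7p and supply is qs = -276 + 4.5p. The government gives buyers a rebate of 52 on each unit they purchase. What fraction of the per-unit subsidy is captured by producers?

Pre-subsidy: 192 - 0.7p = -276 + 4.5p gives p* = 90, q* = 129.
With the rebate, buyers effectively pay pb = ps − 52, where ps is the price sellers receive.
Demand in terms of ps becomes qd = 192 − 0.7(ps − 52) = 228.4 - 0.7ps. Setting this equal to supply: 228.4 - 0.7ps = -276 + 4.5ps, so ps = 97.
Buyers pay pb = 97 − 52 = 45; q' = -276 + 4.5·97 = 160.5.
Buyers' price falls by p* − pb = 90 − 45 = 45; sellers' price rises by ps − p* = 97 − 90 = 7.
So producers capture 7/52 = 7/52 of each unit of subsidy.

Producer share = 7/52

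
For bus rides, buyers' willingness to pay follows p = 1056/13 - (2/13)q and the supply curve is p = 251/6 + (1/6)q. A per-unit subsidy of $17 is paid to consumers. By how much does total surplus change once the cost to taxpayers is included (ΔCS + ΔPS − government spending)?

Net change in total surplus = -$450.84

Pre-subsidy: 1056/13 - (2/13)q = 251/6 + (1/6)q gives q* = 122.92 and p* = 62.32.
With the rebate, buyers effectively pay pb = ps − 17, where ps is the price sellers receive.
On the curves, pb = 1056/13 - (2/13)q and ps = 251/6 + (1/6)q; the wedge ps − pb = 17 gives 251/6 + (1/6)q − (1056/13 - (2/13)q) = 17, so q' = 175.96.
Then pb = 1056/13 − (2/13)·175.96 = 54.16 and ps = 251/6 + (1/6)·175.96 = 71.16.
ΔCS = ½(122.92 + 175.96)(62.32 − 54.16) = 1219.4304; ΔPS = ½(122.92 + 175.96)(71.16 − 62.32) = 1321.0496.
Government spending = 17 × 175.96 = 2991.32.
Net change = 1219.4304 + 1321.0496 − 2991.32 = -450.84. The loss equals the DWL triangle ½·17·53.04.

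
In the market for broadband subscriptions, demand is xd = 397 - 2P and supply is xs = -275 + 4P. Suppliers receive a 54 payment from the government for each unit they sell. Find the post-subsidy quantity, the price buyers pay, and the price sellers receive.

Pre-subsidy: 397 - 2P = -275 + 4P gives P* = 112, x* = 173.
With the subsidy, sellers receive Ps = Pb + 54 for each unit, where Pb is the price buyers pay.
Supply in terms of Pb becomes xs = -275 + 4(Pb + 54) = -59 + 4Pb. Setting this equal to demand: 397 - 2Pb = -59 + 4Pb, so Pb = 76.
Sellers receive Ps = 76 + 54 = 130; x' = 397 − 2·76 = 245.

x' = 245; buyers pay 76; sellers receive 130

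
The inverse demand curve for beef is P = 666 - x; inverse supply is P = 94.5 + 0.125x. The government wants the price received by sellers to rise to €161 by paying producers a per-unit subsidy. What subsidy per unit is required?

At a seller price of 161, quantity supplied is -756 + 8·161 = 532.
Buyers absorb 532 only when they pay Pb = 666 − 1·532 = 134.
s = Ps − Pb = 161 − 134 = 27.

Required subsidy s = €27 per unit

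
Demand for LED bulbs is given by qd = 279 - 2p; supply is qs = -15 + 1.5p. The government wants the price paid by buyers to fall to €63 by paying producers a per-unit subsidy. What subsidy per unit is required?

At a buyer price of 63, quantity demanded is 279 − 2·63 = 153.
Sellers supply 153 only when they receive ps with -15 + 1.5·ps = 153, i.e. ps = 112.
s = ps − pb = 112 − 63 = 49.

Required subsidy s = €49 per unit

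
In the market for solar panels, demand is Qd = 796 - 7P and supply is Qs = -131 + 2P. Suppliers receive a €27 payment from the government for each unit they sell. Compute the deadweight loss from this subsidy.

Deadweight loss = €567

Pre-subsidy: 796 - 7P = -131 + 2P gives P* = 103, Q* = 75.
With the subsidy, sellers receive Ps = Pb + 27 for each unit, where Pb is the price buyers pay.
Supply in terms of Pb becomes Qs = -131 + 2(Pb + 27) = -77 + 2Pb. Setting this equal to demand: 796 - 7Pb = -77 + 2Pb, so Pb = 97.
Sellers receive Ps = 97 + 27 = 124; Q' = 796 − 7·97 = 117.
The subsidy expands output by 117 − 75 = 42 past the efficient level; on those units the gap between marginal cost and willingness to pay runs from 0 up to 27.
DWL = ½ × 27 × 42 = 567.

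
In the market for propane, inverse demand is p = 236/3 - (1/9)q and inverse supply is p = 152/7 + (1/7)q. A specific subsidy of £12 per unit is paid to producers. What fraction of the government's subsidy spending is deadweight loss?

Pre-subsidy: 236/3 - (1/9)q = 152/7 + (1/7)q gives q* = 224.25 and p* = 53.75.
With the subsidy, sellers receive ps = pb + 12 for each unit, where pb is the price buyers pay.
On the curves, pb = 236/3 - (1/9)q and ps = 152/7 + (1/7)q; the wedge ps − pb = 12 gives 152/7 + (1/7)q − (236/3 - (1/9)q) = 12, so q' = 271.5.
Then pb = 236/3 − (1/9)·271.5 = 48.5 and ps = 152/7 + (1/7)·271.5 = 60.5.
ΔCS = ½(224.25 + 271.5)(53.75 − 48.5) = 1301.34375; ΔPS = ½(224.25 + 271.5)(60.5 − 53.75) = 1673.15625.
Government spending = 12 × 271.5 = 3258.
DWL = ½ × 12 × (271.5 − 224.25) = 283.5; fraction = 283.5 / 3258 = 63/724.

DWL / government spending = 63/724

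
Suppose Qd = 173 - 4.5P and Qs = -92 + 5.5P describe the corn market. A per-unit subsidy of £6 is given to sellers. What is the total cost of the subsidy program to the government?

Government cost = £411.6

Pre-subsidy: 173 - 4.5P = -92 + 5.5P gives P* = 26.5, Q* = 53.75.
With the subsidy, sellers receive Ps = Pb + 6 for each unit, where Pb is the price buyers pay.
Supply in terms of Pb becomes Qs = -92 + 5.5(Pb + 6) = -59 + 5.5Pb. Setting this equal to demand: 173 - 4.5Pb = -59 + 5.5Pb, so Pb = 23.2.
Sellers receive Ps = 23.2 + 6 = 29.2; Q' = 173 − 4.5·23.2 = 68.6.
Government outlay = subsidy × quantity = 6 × 68.6 = 411.6.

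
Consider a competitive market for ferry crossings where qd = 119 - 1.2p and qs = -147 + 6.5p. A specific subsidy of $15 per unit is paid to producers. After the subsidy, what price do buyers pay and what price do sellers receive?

Pre-subsidy: 119 - 1.2p = -147 + 6.5p gives p* = 380/11, q* = 853/11.
With the subsidy, sellers receive ps = pb + 15 for each unit, where pb is the price buyers pay.
Supply in terms of pb becomes qs = -147 + 6.5(pb + 15) = -49.5 + 6.5pb. Setting this equal to demand: 119 - 1.2pb = -49.5 + 6.5pb, so pb = 1685/77.
Sellers receive ps = 1685/77 + 15 = 2840/77; q' = 119 − 1.2·(1685/77) = 7141/77.

Buyers pay 1685/77; sellers receive 2840/77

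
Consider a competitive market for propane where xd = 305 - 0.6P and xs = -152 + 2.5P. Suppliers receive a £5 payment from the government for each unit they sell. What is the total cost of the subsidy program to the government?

Government cost = 33940/31

Pre-subsidy: 305 - 0.6P = -152 + 2.5P gives P* = 4570/31, x* = 6713/31.
With the subsidy, sellers receive Ps = Pb + 5 for each unit, where Pb is the price buyers pay.
Supply in terms of Pb becomes xs = -152 + 2.5(Pb + 5) = -139.5 + 2.5Pb. Setting this equal to demand: 305 - 0.6Pb = -139.5 + 2.5Pb, so Pb = 4445/31.
Sellers receive Ps = 4445/31 + 5 = 4600/31; x' = 305 − 0.6·(4445/31) = 6788/31.
Government outlay = subsidy × quantity = 5 × 6788/31 = 33940/31.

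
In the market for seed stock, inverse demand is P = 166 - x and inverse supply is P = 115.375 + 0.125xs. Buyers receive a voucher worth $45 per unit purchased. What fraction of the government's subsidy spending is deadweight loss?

Pre-subsidy: 166 - x = 115.375 + 0.125x gives x* = 45 and P* = 121.
With the rebate, buyers effectively pay Pb = Ps − 45, where Ps is the price sellers receive.
On the curves, Pb = 166 - x and Ps = 115.375 + 0.125x; the wedge Ps − Pb = 45 gives 115.375 + 0.125x − (166 - x) = 45, so x' = 85.
Then Pb = 166 − 1·85 = 81 and Ps = 115.375 + 0.125·85 = 126.
ΔCS = ½(45 + 85)(121 − 81) = 2600; ΔPS = ½(45 + 85)(126 − 121) = 325.
Government spending = 45 × 85 = 3825.
DWL = ½ × 45 × (85 − 45) = 900; fraction = 900 / 3825 = 4/17.

DWL / government spending = 4/17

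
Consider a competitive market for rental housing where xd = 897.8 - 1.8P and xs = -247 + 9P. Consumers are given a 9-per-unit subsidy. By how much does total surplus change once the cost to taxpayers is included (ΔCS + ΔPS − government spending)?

Net change in total surplus = -60.75

Pre-subsidy: 897.8 - 1.8P = -247 + 9P gives P* = 106, x* = 707.
With the rebate, buyers effectively pay Pb = Ps − 9, where Ps is the price sellers receive.
Demand in terms of Ps becomes xd = 897.8 − 1.8(Ps − 9) = 914 - 1.8Ps. Setting this equal to supply: 914 - 1.8Ps = -247 + 9Ps, so Ps = 107.5.
Buyers pay Pb = 107.5 − 9 = 98.5; x' = -247 + 9·107.5 = 720.5.
ΔCS = ½(707 + 720.5)(106 − 98.5) = 5353.125; ΔPS = ½(707 + 720.5)(107.5 − 106) = 1070.625.
Government spending = 9 × 720.5 = 6484.5.
Net change = 5353.125 + 1070.625 − 6484.5 = -60.75. The loss equals the DWL triangle ½·9·13.5.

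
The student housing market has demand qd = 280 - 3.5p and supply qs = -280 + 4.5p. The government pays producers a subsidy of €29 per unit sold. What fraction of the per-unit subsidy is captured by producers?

Producer share = 0.4375

Pre-subsidy: 280 - 3.5p = -280 + 4.5p gives p* = 70, q* = 35.
With the subsidy, sellers receive ps = pb + 29 for each unit, where pb is the price buyers pay.
Supply in terms of pb becomes qs = -280 + 4.5(pb + 29) = -149.5 + 4.5pb. Setting this equal to demand: 280 - 3.5pb = -149.5 + 4.5pb, so pb = 53.6875.
Sellers receive ps = 53.6875 + 29 = 82.6875; q' = 280 − 3.5·53.6875 = 92.09375.
Buyers' price falls by p* − pb = 70 − 53.6875 = 16.3125; sellers' price rises by ps − p* = 82.6875 − 70 = 12.6875.
So producers capture 12.6875/29 = 0.4375 of each unit of subsidy.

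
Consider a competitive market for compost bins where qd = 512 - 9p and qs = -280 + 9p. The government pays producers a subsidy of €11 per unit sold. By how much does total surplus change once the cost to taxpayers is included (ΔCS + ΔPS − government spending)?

Net change in total surplus = -€272.25

Pre-subsidy: 512 - 9p = -280 + 9p gives p* = 44, q* = 116.
With the subsidy, sellers receive ps = pb + 11 for each unit, where pb is the price buyers pay.
Supply in terms of pb becomes qs = -280 + 9(pb + 11) = -181 + 9pb. Setting this equal to demand: 512 - 9pb = -181 + 9pb, so pb = 38.5.
Sellers receive ps = 38.5 + 11 = 49.5; q' = 512 − 9·38.5 = 165.5.
ΔCS = ½(116 + 165.5)(44 − 38.5) = 774.125; ΔPS = ½(116 + 165.5)(49.5 − 44) = 774.125.
Government spending = 11 × 165.5 = 1820.5.
Net change = 774.125 + 774.125 − 1820.5 = -272.25. The loss equals the DWL triangle ½·11·49.5.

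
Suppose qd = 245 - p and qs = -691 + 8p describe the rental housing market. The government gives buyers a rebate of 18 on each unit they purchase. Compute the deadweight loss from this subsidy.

Deadweight loss = 144

Pre-subsidy: 245 - p = -691 + 8p gives p* = 104, q* = 141.
With the rebate, buyers effectively pay pb = ps − 18, where ps is the price sellers receive.
Demand in terms of ps becomes qd = 245 − 1(ps − 18) = 263 - ps. Setting this equal to supply: 263 - ps = -691 + 8ps, so ps = 106.
Buyers pay pb = 106 − 18 = 88; q' = -691 + 8·106 = 157.
The subsidy expands output by 157 − 141 = 16 past the efficient level; on those units the gap between marginal cost and willingness to pay runs from 0 up to 18.
DWL = ½ × 18 × 16 = 144.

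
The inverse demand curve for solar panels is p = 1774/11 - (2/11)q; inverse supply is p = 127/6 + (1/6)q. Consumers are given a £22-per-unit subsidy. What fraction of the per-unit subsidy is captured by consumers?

Pre-subsidy: 1774/11 - (2/11)q = 127/6 + (1/6)q gives q* = 9247/23 and p* = 2028/23.
With the rebate, buyers effectively pay pb = ps − 22, where ps is the price sellers receive.
On the curves, pb = 1774/11 - (2/11)q and ps = 127/6 + (1/6)q; the wedge ps − pb = 22 gives 127/6 + (1/6)q − (1774/11 - (2/11)q) = 22, so q' = 10699/23.
Then pb = 1774/11 − (2/11)·(10699/23) = 1764/23 and ps = 127/6 + (1/6)·(10699/23) = 2270/23.
Buyers' price falls by p* − pb = 2028/23 − 1764/23 = 264/23; sellers' price rises by ps − p* = 2270/23 − 2028/23 = 242/23.
So consumers capture (264/23)/22 = 12/23 of each unit of subsidy.

Consumer share = 12/23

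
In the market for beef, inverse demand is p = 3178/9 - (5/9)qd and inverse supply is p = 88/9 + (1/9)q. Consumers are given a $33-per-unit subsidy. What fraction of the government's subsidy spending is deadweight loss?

DWL / government spending = 99/2258

Pre-subsidy: 3178/9 - (5/9)q = 88/9 + (1/9)q gives q* = 515 and p* = 67.
With the rebate, buyers effectively pay pb = ps − 33, where ps is the price sellers receive.
On the curves, pb = 3178/9 - (5/9)q and ps = 88/9 + (1/9)q; the wedge ps − pb = 33 gives 88/9 + (1/9)q − (3178/9 - (5/9)q) = 33, so q' = 564.5.
Then pb = 3178/9 − (5/9)·564.5 = 39.5 and ps = 88/9 + (1/9)·564.5 = 72.5.
ΔCS = ½(515 + 564.5)(67 − 39.5) = 14843.125; ΔPS = ½(515 + 564.5)(72.5 − 67) = 2968.625.
Government spending = 33 × 564.5 = 18628.5.
DWL = ½ × 33 × (564.5 − 515) = 816.75; fraction = 816.75 / 18628.5 = 99/2258.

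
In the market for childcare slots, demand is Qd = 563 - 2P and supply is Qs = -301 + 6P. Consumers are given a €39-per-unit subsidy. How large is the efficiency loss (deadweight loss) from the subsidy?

Pre-subsidy: 563 - 2P = -301 + 6P gives P* = 108, Q* = 347.
With the rebate, buyers effectively pay Pb = Ps − 39, where Ps is the price sellers receive.
Demand in terms of Ps becomes Qd = 563 − 2(Ps − 39) = 641 - 2Ps. Setting this equal to supply: 641 - 2Ps = -301 + 6Ps, so Ps = 117.75.
Buyers pay Pb = 117.75 − 39 = 78.75; Q' = -301 + 6·117.75 = 405.5.
The subsidy expands output by 405.5 − 347 = 58.5 past the efficient level; on those units the gap between marginal cost and willingness to pay runs from 0 up to 39.
DWL = ½ × 39 × 58.5 = 1140.75.

Deadweight loss = €1140.75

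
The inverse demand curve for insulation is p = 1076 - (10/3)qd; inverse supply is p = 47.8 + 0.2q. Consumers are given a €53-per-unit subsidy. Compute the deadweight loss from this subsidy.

Pre-subsidy: 1076 - (10/3)q = 47.8 + 0.2q gives q* = 291 and p* = 106.
With the rebate, buyers effectively pay pb = ps − 53, where ps is the price sellers receive.
On the curves, pb = 1076 - (10/3)q and ps = 47.8 + 0.2q; the wedge ps − pb = 53 gives 47.8 + 0.2q − (1076 - (10/3)q) = 53, so q' = 306.
Then pb = 1076 − (10/3)·306 = 56 and ps = 47.8 + 0.2·306 = 109.
The subsidy expands output by 306 − 291 = 15 past the efficient level; on those units the gap between marginal cost and willingness to pay runs from 0 up to 53.
DWL = ½ × 53 × 15 = 397.5.

Deadweight loss = €397.5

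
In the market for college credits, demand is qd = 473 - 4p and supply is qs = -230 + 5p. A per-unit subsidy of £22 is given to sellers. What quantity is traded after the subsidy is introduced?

Pre-subsidy: 473 - 4p = -230 + 5p gives p* = 703/9, q* = 1445/9.
With the subsidy, sellers receive ps = pb + 22 for each unit, where pb is the price buyers pay.
Supply in terms of pb becomes qs = -230 + 5(pb + 22) = -120 + 5pb. Setting this equal to demand: 473 - 4pb = -120 + 5pb, so pb = 593/9.
Sellers receive ps = 593/9 + 22 = 791/9; q' = 473 − 4·(593/9) = 1885/9.

q' = 1885/9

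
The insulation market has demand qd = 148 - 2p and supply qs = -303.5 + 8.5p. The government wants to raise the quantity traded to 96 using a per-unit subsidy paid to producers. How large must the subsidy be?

Required subsidy s = 21 per unit

At q = 96, invert demand for the buyer price: pb = (148 − 96)/2 = 26; invert supply for the seller price: ps = (96 − (-303.5))/8.5 = 47.
The subsidy must fill the gap: s = ps − pb = 47 − 26 = 21.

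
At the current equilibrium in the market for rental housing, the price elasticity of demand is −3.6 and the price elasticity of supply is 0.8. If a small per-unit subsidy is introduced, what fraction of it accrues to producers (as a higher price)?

Producer share = 9/11

For a small subsidy around the equilibrium, the benefit split depends on the relative slopes, which at a point are proportional to the elasticities.
Buyer share = εs/(εs + |εd|) = 0.8/(0.8 + 3.6) = 2/11; seller share = |εd|/(εs + |εd|) = 9/11.
So producers capture 9/11 of the subsidy.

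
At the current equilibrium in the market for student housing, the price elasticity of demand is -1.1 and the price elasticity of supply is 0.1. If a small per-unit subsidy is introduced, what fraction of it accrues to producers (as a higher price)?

Producer share = 11/12

For a small subsidy around the equilibrium, the benefit split depends on the relative slopes, which at a point are proportional to the elasticities.
Buyer share = εs/(εs + |εd|) = 0.1/(0.1 + 1.1) = 1/12; seller share = |εd|/(εs + |εd|) = 11/12.
So producers capture 11/12 of the subsidy.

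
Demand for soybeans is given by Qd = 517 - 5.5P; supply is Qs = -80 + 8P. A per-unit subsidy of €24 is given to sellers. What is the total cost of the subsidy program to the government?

Government cost = €8448

Pre-subsidy: 517 - 5.5P = -80 + 8P gives P* = 398/9, Q* = 2464/9.
With the subsidy, sellers receive Ps = Pb + 24 for each unit, where Pb is the price buyers pay.
Supply in terms of Pb becomes Qs = -80 + 8(Pb + 24) = 112 + 8Pb. Setting this equal to demand: 517 - 5.5Pb = 112 + 8Pb, so Pb = 30.
Sellers receive Ps = 30 + 24 = 54; Q' = 517 − 5.5·30 = 352.
Government outlay = subsidy × quantity = 24 × 352 = 8448.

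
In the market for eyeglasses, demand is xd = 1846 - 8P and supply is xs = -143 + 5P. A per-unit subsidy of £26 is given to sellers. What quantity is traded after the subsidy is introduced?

x' = 702

Pre-subsidy: 1846 - 8P = -143 + 5P gives P* = 153, x* = 622.
With the subsidy, sellers receive Ps = Pb + 26 for each unit, where Pb is the price buyers pay.
Supply in terms of Pb becomes xs = -143 + 5(Pb + 26) = -13 + 5Pb. Setting this equal to demand: 1846 - 8Pb = -13 + 5Pb, so Pb = 143.
Sellers receive Ps = 143 + 26 = 169; x' = 1846 − 8·143 = 702.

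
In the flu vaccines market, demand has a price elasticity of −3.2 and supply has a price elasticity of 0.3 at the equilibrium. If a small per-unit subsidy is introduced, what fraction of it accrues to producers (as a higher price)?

For a small subsidy around the equilibrium, the benefit split depends on the relative slopes, which at a point are proportional to the elasticities.
Buyer share = εs/(εs + |εd|) = 0.3/(0.3 + 3.2) = 3/35; seller share = |εd|/(εs + |εd|) = 32/35.
So producers capture 32/35 of the subsidy.

Producer share = 32/35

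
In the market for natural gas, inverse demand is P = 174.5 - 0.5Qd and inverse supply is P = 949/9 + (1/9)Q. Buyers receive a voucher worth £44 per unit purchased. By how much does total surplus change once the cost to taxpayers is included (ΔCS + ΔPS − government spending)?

Net change in total surplus = -£1584

Pre-subsidy: 174.5 - 0.5Q = 949/9 + (1/9)Q gives Q* = 113 and P* = 118.
With the rebate, buyers effectively pay Pb = Ps − 44, where Ps is the price sellers receive.
On the curves, Pb = 174.5 - 0.5Q and Ps = 949/9 + (1/9)Q; the wedge Ps − Pb = 44 gives 949/9 + (1/9)Q − (174.5 - 0.5Q) = 44, so Q' = 185.
Then Pb = 174.5 − 0.5·185 = 82 and Ps = 949/9 + (1/9)·185 = 126.
ΔCS = ½(113 + 185)(118 − 82) = 5364; ΔPS = ½(113 + 185)(126 − 118) = 1192.
Government spending = 44 × 185 = 8140.
Net change = 5364 + 1192 − 8140 = -1584. The loss equals the DWL triangle ½·44·72.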